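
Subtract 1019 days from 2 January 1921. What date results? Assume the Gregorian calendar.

March 20, 1918

−366 (one year; includes Feb 29, 1920) → Jan 2, 1920 (653 left).
−365 (one year) → Jan 2, 1919 (288 left).
−2 → Dec 31, 1918 (end of Dec, 31 days; 286 left).
−31 → Nov 30, 1918 (end of Nov, 30 days; 255 left).
−30 → Oct 31, 1918 (end of Oct, 31 days; 225 left).
−31 → Sep 30, 1918 (end of Sep, 30 days; 194 left).
−30 → Aug 31, 1918 (end of Aug, 31 days; 164 left).
−31 → Jul 31, 1918 (end of Jul, 31 days; 133 left).
−31 → Jun 30, 1918 (end of Jun, 30 days; 102 left).
−30 → May 31, 1918 (end of May, 31 days; 72 left).
−31 → Apr 30, 1918 (end of Apr, 30 days; 41 left).
−30 → Mar 31, 1918 (end of Mar, 31 days; 11 left).
−11 → Mar 20, 1918.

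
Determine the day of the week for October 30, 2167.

Doomsday rule: the anchor day for the 2100s is Sunday. For year 67: 67÷12 = 5 r 7, and 7÷4 = 1, so 5+7+1 = 13.
Sunday + 13 ≡ Saturday — that's 2167's doomsday.
In October the doomsday date is Oct 10.
Oct 30 is 20 days after Oct 10; 20 mod 7 = 6, so Saturday + 6 = Friday.

Friday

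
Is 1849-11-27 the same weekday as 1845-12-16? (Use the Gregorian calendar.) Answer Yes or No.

From Dec 16, 1845 to Nov 27, 1849 is 1442 days.
1442 mod 7 = 0, so they are the same weekday.
(Dec 16, 1845 is a Tuesday; Nov 27, 1849 is a Tuesday.)

Yes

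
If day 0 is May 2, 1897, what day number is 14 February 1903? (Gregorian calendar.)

2113

May 2, 1897 → May 2, 1898: 365 days.
May 2, 1898 → May 2, 1899: 365 days.
May 2, 1899 → May 2, 1900: 365 days.
May 2, 1900 → May 2, 1901: 365 days.
May 2, 1901 → May 2, 1902: 365 days.
May 2, 1902 → Jun 2, 1902: 31 days (May has 31).
Jun 2, 1902 → Jul 2, 1902: 30 days (June has 30).
Jul 2, 1902 → Aug 2, 1902: 31 days (July has 31).
Aug 2, 1902 → Sep 2, 1902: 31 days (August has 31).
Sep 2, 1902 → Oct 2, 1902: 30 days (September has 30).
Oct 2, 1902 → Nov 2, 1902: 31 days (October has 31).
Nov 2, 1902 → Dec 2, 1902: 30 days (November has 30).
Dec 2, 1902 → Jan 2, 1903: 31 days (December has 31).
Jan 2, 1903 → Feb 2, 1903: 31 days (January has 31).
Feb 2, 1903 → Feb 14, 1903: 12 days.
Total: 2113 days.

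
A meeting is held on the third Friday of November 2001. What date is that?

November 16, 2001

November 1, 2001 is a Thursday.
The first Friday is therefore November 2 (1 days later).
The third Friday is 2 + 2×7 = November 16.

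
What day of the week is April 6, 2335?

Doomsday rule: the anchor day for the 2300s is Wednesday. For year 35: 35÷12 = 2 r 11, and 11÷4 = 2, so 2+11+2 = 15.
Wednesday + 15 ≡ Thursday — that's 2335's doomsday.
In April the doomsday date is Apr 4.
Apr 6 is 2 days after Apr 4; 2 mod 7 = 2, so Thursday + 2 = Saturday.

Saturday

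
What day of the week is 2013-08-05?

Monday

January 1, 2013 is a Tuesday.
Jan 1, 2013 → Feb 1, 2013: 31 days (January has 31).
Feb 1, 2013 → Mar 1, 2013: 28 days (February has 28).
Mar 1, 2013 → Apr 1, 2013: 31 days (March has 31).
Apr 1, 2013 → May 1, 2013: 30 days (April has 30).
May 1, 2013 → Jun 1, 2013: 31 days (May has 31).
Jun 1, 2013 → Jul 1, 2013: 30 days (June has 30).
Jul 1, 2013 → Aug 1, 2013: 31 days (July has 31).
Aug 1, 2013 → Aug 5, 2013: 4 days.
Total: 216 days.
216 mod 7 = 6, so Tuesday + 6 = Monday.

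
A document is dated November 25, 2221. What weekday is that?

Doomsday rule: the anchor day for the 2200s is Friday. For year 21: 21÷12 = 1 r 9, and 9÷4 = 2, so 1+9+2 = 12.
Friday + 12 ≡ Wednesday — that's 2221's doomsday.
In November the doomsday date is Nov 7.
Nov 25 is 18 days after Nov 7; 18 mod 7 = 4, so Wednesday + 4 = Sunday.

Sunday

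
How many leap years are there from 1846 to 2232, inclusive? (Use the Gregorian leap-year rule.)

94

Multiples of 4 in [1846,2232]: 97.
Of those, multiples of 100: 4 (not leap unless ÷400).
Multiples of 400: 1.
Leap years = 97 − 4 + 1 = 94.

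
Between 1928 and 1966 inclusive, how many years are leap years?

Multiples of 4 in [1928,1966]: 10.
Of those, multiples of 100: 0 (not leap unless ÷400).
Multiples of 400: 0.
Leap years = 10 − 0 + 0 = 10.

10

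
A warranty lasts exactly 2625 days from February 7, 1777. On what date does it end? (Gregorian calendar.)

April 16, 1784

+365 (one year) → Feb 7, 1778 (2260 left).
+365 (one year) → Feb 7, 1779 (1895 left).
+365 (one year) → Feb 7, 1780 (1530 left).
+366 (one year; includes Feb 29, 1780) → Feb 7, 1781 (1164 left).
+365 (one year) → Feb 7, 1782 (799 left).
+365 (one year) → Feb 7, 1783 (434 left).
+365 (one year) → Feb 7, 1784 (69 left).
Feb has 29 days: +23 → Mar 1, 1784 (46 left).
Mar has 31 days: +31 → Apr 1, 1784 (15 left).
+15 → Apr 16, 1784.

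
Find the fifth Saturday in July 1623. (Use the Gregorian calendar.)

July 1, 1623 is a Saturday.
The first Saturday is therefore July 1 (same day).
The fifth Saturday is 1 + 4×7 = July 29.

July 29, 1623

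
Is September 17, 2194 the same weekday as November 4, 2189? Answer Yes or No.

From Nov 4, 2189 to Sep 17, 2194 is 1778 days.
1778 mod 7 = 0, so they are the same weekday.
(Nov 4, 2189 is a Wednesday; Sep 17, 2194 is a Wednesday.)

Yes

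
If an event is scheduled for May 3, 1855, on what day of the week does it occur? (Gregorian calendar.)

Thursday

Doomsday rule: the anchor day for the 1800s is Friday. For year 55: 55÷12 = 4 r 7, and 7÷4 = 1, so 4+7+1 = 12.
Friday + 12 ≡ Wednesday — that's 1855's doomsday.
In May the doomsday date is May 9.
May 3 is 6 days before May 9; 6 mod 7 = 6, so Wednesday − 6 = Thursday.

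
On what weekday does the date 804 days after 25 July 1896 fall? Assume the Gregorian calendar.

Friday

First find the weekday of Jul 25, 1896. Doomsday rule: the anchor day for the 1800s is Friday. For year 96: 96÷12 = 8 r 0, and 0÷4 = 0, so 8+0+0 = 8.
Friday + 8 ≡ Saturday — that's 1896's doomsday.
In July the doomsday date is Jul 11.
Jul 25 is 14 days after Jul 11; 14 mod 7 = 0, so Saturday + 0 = Saturday.
804 mod 7 = 6, so 804 days after a Saturday is Saturday + 6 = Friday.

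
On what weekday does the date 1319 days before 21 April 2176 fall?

Apr 21, 2176 is a Sunday.
1319 mod 7 = 3, so 1319 days before a Sunday is Sunday − 3 = Thursday.

Thursday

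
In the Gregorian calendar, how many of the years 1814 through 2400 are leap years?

143

Multiples of 4 in [1814,2400]: 147.
Of those, multiples of 100: 6 (not leap unless ÷400).
Multiples of 400: 2.
Leap years = 147 − 6 + 2 = 143.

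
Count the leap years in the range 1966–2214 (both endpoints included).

60

Multiples of 4 in [1966,2214]: 62.
Of those, multiples of 100: 3 (not leap unless ÷400).
Multiples of 400: 1.
Leap years = 62 − 3 + 1 = 60.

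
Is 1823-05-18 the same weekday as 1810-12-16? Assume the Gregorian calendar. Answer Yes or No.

Yes

From Dec 16, 1810 to May 18, 1823 is 4536 days.
4536 mod 7 = 0, so they are the same weekday.
(Dec 16, 1810 is a Sunday; May 18, 1823 is a Sunday.)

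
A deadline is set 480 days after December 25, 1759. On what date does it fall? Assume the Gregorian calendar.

+366 (one year; includes Feb 29, 1760) → Dec 25, 1760 (114 left).
Dec has 31 days: +7 → Jan 1, 1761 (107 left).
Jan has 31 days: +31 → Feb 1, 1761 (76 left).
Feb has 28 days: +28 → Mar 1, 1761 (48 left).
Mar has 31 days: +31 → Apr 1, 1761 (17 left).
+17 → Apr 18, 1761.

April 18, 1761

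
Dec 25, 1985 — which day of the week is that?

Wednesday

Doomsday rule: the anchor day for the 1900s is Wednesday. For year 85: 85÷12 = 7 r 1, and 1÷4 = 0, so 7+1+0 = 8.
Wednesday + 8 ≡ Thursday — that's 1985's doomsday.
In December the doomsday date is Dec 12.
Dec 25 is 13 days after Dec 12; 13 mod 7 = 6, so Thursday + 6 = Wednesday.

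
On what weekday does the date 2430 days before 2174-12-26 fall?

Dec 26, 2174 is a Monday.
2430 mod 7 = 1, so 2430 days before a Monday is Monday − 1 = Sunday.

Sunday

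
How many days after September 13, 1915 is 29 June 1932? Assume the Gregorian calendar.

Sep 13, 1915 → Sep 13, 1916: 366 days (Feb 29, 1916 is in that span).
Sep 13, 1916 → Sep 13, 1917: 365 days.
Sep 13, 1917 → Sep 13, 1918: 365 days.
Sep 13, 1918 → Sep 13, 1919: 365 days.
Sep 13, 1919 → Sep 13, 1920: 366 days (Feb 29, 1920 is in that span).
Sep 13, 1920 → Sep 13, 1921: 365 days.
Sep 13, 1921 → Sep 13, 1922: 365 days.
Sep 13, 1922 → Sep 13, 1923: 365 days.
Sep 13, 1923 → Sep 13, 1924: 366 days (Feb 29, 1924 is in that span).
Sep 13, 1924 → Sep 13, 1925: 365 days.
Sep 13, 1925 → Sep 13, 1926: 365 days.
Sep 13, 1926 → Sep 13, 1927: 365 days.
Sep 13, 1927 → Sep 13, 1928: 366 days (Feb 29, 1928 is in that span).
Sep 13, 1928 → Sep 13, 1929: 365 days.
Sep 13, 1929 → Sep 13, 1930: 365 days.
Sep 13, 1930 → Sep 13, 1931: 365 days.
Sep 13, 1931 → Oct 13, 1931: 30 days (September has 30).
Oct 13, 1931 → Nov 13, 1931: 31 days (October has 31).
Nov 13, 1931 → Dec 13, 1931: 30 days (November has 30).
Dec 13, 1931 → Jan 13, 1932: 31 days (December has 31).
Jan 13, 1932 → Feb 13, 1932: 31 days (January has 31).
Feb 13, 1932 → Mar 13, 1932: 29 days (February has 29).
Mar 13, 1932 → Apr 13, 1932: 31 days (March has 31).
Apr 13, 1932 → May 13, 1932: 30 days (April has 30).
May 13, 1932 → Jun 13, 1932: 31 days (May has 31).
Jun 13, 1932 → Jun 29, 1932: 16 days.
Total: 6134 days.

6134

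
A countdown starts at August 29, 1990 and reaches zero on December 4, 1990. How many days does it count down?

Aug 29, 1990 → Sep 29, 1990: 31 days (August has 31).
Sep 29, 1990 → Oct 29, 1990: 30 days (September has 30).
Oct 29, 1990 → Nov 29, 1990: 31 days (October has 31).
Nov 29, 1990 → Dec 4, 1990: 5 days.
Total: 97 days.

97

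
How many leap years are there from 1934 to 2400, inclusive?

114

Multiples of 4 in [1934,2400]: 117.
Of those, multiples of 100: 5 (not leap unless ÷400).
Multiples of 400: 2.
Leap years = 117 − 5 + 2 = 114.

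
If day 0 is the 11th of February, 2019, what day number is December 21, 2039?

7618

Feb 11, 2019 → Feb 11, 2020: 365 days.
Feb 11, 2020 → Feb 11, 2021: 366 days (Feb 29, 2020 is in that span).
Feb 11, 2021 → Feb 11, 2022: 365 days.
Feb 11, 2022 → Feb 11, 2023: 365 days.
Feb 11, 2023 → Feb 11, 2024: 365 days.
Feb 11, 2024 → Feb 11, 2025: 366 days (Feb 29, 2024 is in that span).
Feb 11, 2025 → Feb 11, 2026: 365 days.
Feb 11, 2026 → Feb 11, 2027: 365 days.
Feb 11, 2027 → Feb 11, 2028: 365 days.
Feb 11, 2028 → Feb 11, 2029: 366 days (Feb 29, 2028 is in that span).
Feb 11, 2029 → Feb 11, 2030: 365 days.
Feb 11, 2030 → Feb 11, 2031: 365 days.
Feb 11, 2031 → Feb 11, 2032: 365 days.
Feb 11, 2032 → Feb 11, 2033: 366 days (Feb 29, 2032 is in that span).
Feb 11, 2033 → Feb 11, 2034: 365 days.
Feb 11, 2034 → Feb 11, 2035: 365 days.
Feb 11, 2035 → Feb 11, 2036: 365 days.
Feb 11, 2036 → Feb 11, 2037: 366 days (Feb 29, 2036 is in that span).
Feb 11, 2037 → Feb 11, 2038: 365 days.
Feb 11, 2038 → Feb 11, 2039: 365 days.
Feb 11, 2039 → Mar 11, 2039: 28 days (February has 28).
Mar 11, 2039 → Apr 11, 2039: 31 days (March has 31).
Apr 11, 2039 → May 11, 2039: 30 days (April has 30).
May 11, 2039 → Jun 11, 2039: 31 days (May has 31).
Jun 11, 2039 → Jul 11, 2039: 30 days (June has 30).
Jul 11, 2039 → Aug 11, 2039: 31 days (July has 31).
Aug 11, 2039 → Sep 11, 2039: 31 days (August has 31).
Sep 11, 2039 → Oct 11, 2039: 30 days (September has 30).
Oct 11, 2039 → Nov 11, 2039: 31 days (October has 31).
Nov 11, 2039 → Dec 11, 2039: 30 days (November has 30).
Dec 11, 2039 → Dec 21, 2039: 10 days.
Total: 7618 days.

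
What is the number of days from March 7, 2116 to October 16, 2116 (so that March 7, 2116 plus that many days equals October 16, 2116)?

223

Mar 7, 2116 → Apr 7, 2116: 31 days (March has 31).
Apr 7, 2116 → May 7, 2116: 30 days (April has 30).
May 7, 2116 → Jun 7, 2116: 31 days (May has 31).
Jun 7, 2116 → Jul 7, 2116: 30 days (June has 30).
Jul 7, 2116 → Aug 7, 2116: 31 days (July has 31).
Aug 7, 2116 → Sep 7, 2116: 31 days (August has 31).
Sep 7, 2116 → Oct 7, 2116: 30 days (September has 30).
Oct 7, 2116 → Oct 16, 2116: 9 days.
Total: 223 days.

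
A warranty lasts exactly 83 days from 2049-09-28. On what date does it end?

Sep has 30 days: +3 → Oct 1, 2049 (80 left).
Oct has 31 days: +31 → Nov 1, 2049 (49 left).
Nov has 30 days: +30 → Dec 1, 2049 (19 left).
+19 → Dec 20, 2049.

December 20, 2049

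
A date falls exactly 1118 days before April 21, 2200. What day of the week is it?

First find the weekday of Apr 21, 2200. Doomsday rule: the anchor day for the 2200s is Friday. For year 00: 0÷12 = 0 r 0, and 0÷4 = 0, so 0+0+0 = 0.
Friday + 0 ≡ Friday — that's 2200's doomsday.
In April the doomsday date is Apr 4.
Apr 21 is 17 days after Apr 4; 17 mod 7 = 3, so Friday + 3 = Monday.
1118 mod 7 = 5, so 1118 days before a Monday is Monday − 5 = Wednesday.

Wednesday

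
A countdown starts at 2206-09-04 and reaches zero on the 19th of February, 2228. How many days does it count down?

7838

Sep 4, 2206 → Sep 4, 2207: 365 days.
Sep 4, 2207 → Sep 4, 2208: 366 days (Feb 29, 2208 is in that span).
Sep 4, 2208 → Sep 4, 2209: 365 days.
Sep 4, 2209 → Sep 4, 2210: 365 days.
Sep 4, 2210 → Sep 4, 2211: 365 days.
Sep 4, 2211 → Sep 4, 2212: 366 days (Feb 29, 2212 is in that span).
Sep 4, 2212 → Sep 4, 2213: 365 days.
Sep 4, 2213 → Sep 4, 2214: 365 days.
Sep 4, 2214 → Sep 4, 2215: 365 days.
Sep 4, 2215 → Sep 4, 2216: 366 days (Feb 29, 2216 is in that span).
Sep 4, 2216 → Sep 4, 2217: 365 days.
Sep 4, 2217 → Sep 4, 2218: 365 days.
Sep 4, 2218 → Sep 4, 2219: 365 days.
Sep 4, 2219 → Sep 4, 2220: 366 days (Feb 29, 2220 is in that span).
Sep 4, 2220 → Sep 4, 2221: 365 days.
Sep 4, 2221 → Sep 4, 2222: 365 days.
Sep 4, 2222 → Sep 4, 2223: 365 days.
Sep 4, 2223 → Sep 4, 2224: 366 days (Feb 29, 2224 is in that span).
Sep 4, 2224 → Sep 4, 2225: 365 days.
Sep 4, 2225 → Sep 4, 2226: 365 days.
Sep 4, 2226 → Sep 4, 2227: 365 days.
Sep 4, 2227 → Oct 4, 2227: 30 days (September has 30).
Oct 4, 2227 → Nov 4, 2227: 31 days (October has 31).
Nov 4, 2227 → Dec 4, 2227: 30 days (November has 30).
Dec 4, 2227 → Jan 4, 2228: 31 days (December has 31).
Jan 4, 2228 → Feb 4, 2228: 31 days (January has 31).
Feb 4, 2228 → Feb 19, 2228: 15 days.
Total: 7838 days.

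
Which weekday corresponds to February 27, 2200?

Thursday

Doomsday rule: the anchor day for the 2200s is Friday. For year 00: 0÷12 = 0 r 0, and 0÷4 = 0, so 0+0+0 = 0.
Friday + 0 ≡ Friday — that's 2200's doomsday.
In February the doomsday date is Feb 28 (2200 is not a leap year (divisible by 100 but not 400)).
Feb 27 is 1 day before Feb 28; 1 mod 7 = 1, so Friday − 1 = Thursday.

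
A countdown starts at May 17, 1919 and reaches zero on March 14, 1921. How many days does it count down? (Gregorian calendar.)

May 17, 1919 → May 17, 1920: 366 days (Feb 29, 1920 is in that span).
May 17, 1920 → Jun 17, 1920: 31 days (May has 31).
Jun 17, 1920 → Jul 17, 1920: 30 days (June has 30).
Jul 17, 1920 → Aug 17, 1920: 31 days (July has 31).
Aug 17, 1920 → Sep 17, 1920: 31 days (August has 31).
Sep 17, 1920 → Oct 17, 1920: 30 days (September has 30).
Oct 17, 1920 → Nov 17, 1920: 31 days (October has 31).
Nov 17, 1920 → Dec 17, 1920: 30 days (November has 30).
Dec 17, 1920 → Jan 17, 1921: 31 days (December has 31).
Jan 17, 1921 → Feb 17, 1921: 31 days (January has 31).
Feb 17, 1921 → Mar 14, 1921: 25 days.
Total: 667 days.

667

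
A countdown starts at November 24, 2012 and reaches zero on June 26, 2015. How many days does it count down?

944

Nov 24, 2012 → Nov 24, 2013: 365 days.
Nov 24, 2013 → Nov 24, 2014: 365 days.
Nov 24, 2014 → Dec 24, 2014: 30 days (November has 30).
Dec 24, 2014 → Jan 24, 2015: 31 days (December has 31).
Jan 24, 2015 → Feb 24, 2015: 31 days (January has 31).
Feb 24, 2015 → Mar 24, 2015: 28 days (February has 28).
Mar 24, 2015 → Apr 24, 2015: 31 days (March has 31).
Apr 24, 2015 → May 24, 2015: 30 days (April has 30).
May 24, 2015 → Jun 24, 2015: 31 days (May has 31).
Jun 24, 2015 → Jun 26, 2015: 2 days.
Total: 944 days.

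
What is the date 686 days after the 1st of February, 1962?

December 19, 1963

+365 (one year) → Feb 1, 1963 (321 left).
Feb has 28 days: +28 → Mar 1, 1963 (293 left).
Mar has 31 days: +31 → Apr 1, 1963 (262 left).
Apr has 30 days: +30 → May 1, 1963 (232 left).
May has 31 days: +31 → Jun 1, 1963 (201 left).
Jun has 30 days: +30 → Jul 1, 1963 (171 left).
Jul has 31 days: +31 → Aug 1, 1963 (140 left).
Aug has 31 days: +31 → Sep 1, 1963 (109 left).
Sep has 30 days: +30 → Oct 1, 1963 (79 left).
Oct has 31 days: +31 → Nov 1, 1963 (48 left).
Nov has 30 days: +30 → Dec 1, 1963 (18 left).
+18 → Dec 19, 1963.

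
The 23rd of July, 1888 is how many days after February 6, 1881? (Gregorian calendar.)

2724

Feb 6, 1881 → Feb 6, 1882: 365 days.
Feb 6, 1882 → Feb 6, 1883: 365 days.
Feb 6, 1883 → Feb 6, 1884: 365 days.
Feb 6, 1884 → Feb 6, 1885: 366 days (Feb 29, 1884 is in that span).
Feb 6, 1885 → Feb 6, 1886: 365 days.
Feb 6, 1886 → Feb 6, 1887: 365 days.
Feb 6, 1887 → Feb 6, 1888: 365 days.
Feb 6, 1888 → Mar 6, 1888: 29 days (February has 29).
Mar 6, 1888 → Apr 6, 1888: 31 days (March has 31).
Apr 6, 1888 → May 6, 1888: 30 days (April has 30).
May 6, 1888 → Jun 6, 1888: 31 days (May has 31).
Jun 6, 1888 → Jul 6, 1888: 30 days (June has 30).
Jul 6, 1888 → Jul 23, 1888: 17 days.
Total: 2724 days.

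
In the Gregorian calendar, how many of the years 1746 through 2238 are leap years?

119

Multiples of 4 in [1746,2238]: 123.
Of those, multiples of 100: 5 (not leap unless ÷400).
Multiples of 400: 1.
Leap years = 123 − 5 + 1 = 119.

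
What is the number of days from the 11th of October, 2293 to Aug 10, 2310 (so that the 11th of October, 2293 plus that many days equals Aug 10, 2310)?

6146

Oct 11, 2293 → Oct 11, 2294: 365 days.
Oct 11, 2294 → Oct 11, 2295: 365 days.
Oct 11, 2295 → Oct 11, 2296: 366 days (Feb 29, 2296 is in that span).
Oct 11, 2296 → Oct 11, 2297: 365 days.
Oct 11, 2297 → Oct 11, 2298: 365 days.
Oct 11, 2298 → Oct 11, 2299: 365 days.
Oct 11, 2299 → Oct 11, 2300: 365 days.
Oct 11, 2300 → Oct 11, 2301: 365 days.
Oct 11, 2301 → Oct 11, 2302: 365 days.
Oct 11, 2302 → Oct 11, 2303: 365 days.
Oct 11, 2303 → Oct 11, 2304: 366 days (Feb 29, 2304 is in that span).
Oct 11, 2304 → Oct 11, 2305: 365 days.
Oct 11, 2305 → Oct 11, 2306: 365 days.
Oct 11, 2306 → Oct 11, 2307: 365 days.
Oct 11, 2307 → Oct 11, 2308: 366 days (Feb 29, 2308 is in that span).
Oct 11, 2308 → Oct 11, 2309: 365 days.
Oct 11, 2309 → Nov 11, 2309: 31 days (October has 31).
Nov 11, 2309 → Dec 11, 2309: 30 days (November has 30).
Dec 11, 2309 → Jan 11, 2310: 31 days (December has 31).
Jan 11, 2310 → Feb 11, 2310: 31 days (January has 31).
Feb 11, 2310 → Mar 11, 2310: 28 days (February has 28).
Mar 11, 2310 → Apr 11, 2310: 31 days (March has 31).
Apr 11, 2310 → May 11, 2310: 30 days (April has 30).
May 11, 2310 → Jun 11, 2310: 31 days (May has 31).
Jun 11, 2310 → Jul 11, 2310: 30 days (June has 30).
Jul 11, 2310 → Aug 10, 2310: 30 days.
Total: 6146 days.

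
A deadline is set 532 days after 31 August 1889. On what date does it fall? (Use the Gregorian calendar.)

+365 (one year) → Aug 31, 1890 (167 left).
Aug has 31 days: +1 → Sep 1, 1890 (166 left).
Sep has 30 days: +30 → Oct 1, 1890 (136 left).
Oct has 31 days: +31 → Nov 1, 1890 (105 left).
Nov has 30 days: +30 → Dec 1, 1890 (75 left).
Dec has 31 days: +31 → Jan 1, 1891 (44 left).
Jan has 31 days: +31 → Feb 1, 1891 (13 left).
+13 → Feb 14, 1891.

February 14, 1891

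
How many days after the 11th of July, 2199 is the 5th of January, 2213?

Jul 11, 2199 → Jul 11, 2200: 365 days.
Jul 11, 2200 → Jul 11, 2201: 365 days.
Jul 11, 2201 → Jul 11, 2202: 365 days.
Jul 11, 2202 → Jul 11, 2203: 365 days.
Jul 11, 2203 → Jul 11, 2204: 366 days (Feb 29, 2204 is in that span).
Jul 11, 2204 → Jul 11, 2205: 365 days.
Jul 11, 2205 → Jul 11, 2206: 365 days.
Jul 11, 2206 → Jul 11, 2207: 365 days.
Jul 11, 2207 → Jul 11, 2208: 366 days (Feb 29, 2208 is in that span).
Jul 11, 2208 → Jul 11, 2209: 365 days.
Jul 11, 2209 → Jul 11, 2210: 365 days.
Jul 11, 2210 → Jul 11, 2211: 365 days.
Jul 11, 2211 → Jul 11, 2212: 366 days (Feb 29, 2212 is in that span).
Jul 11, 2212 → Aug 11, 2212: 31 days (July has 31).
Aug 11, 2212 → Sep 11, 2212: 31 days (August has 31).
Sep 11, 2212 → Oct 11, 2212: 30 days (September has 30).
Oct 11, 2212 → Nov 11, 2212: 31 days (October has 31).
Nov 11, 2212 → Dec 11, 2212: 30 days (November has 30).
Dec 11, 2212 → Jan 5, 2213: 25 days.
Total: 4926 days.

4926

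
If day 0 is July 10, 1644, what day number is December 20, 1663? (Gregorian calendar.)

7102

Jul 10, 1644 → Jul 10, 1645: 365 days.
Jul 10, 1645 → Jul 10, 1646: 365 days.
Jul 10, 1646 → Jul 10, 1647: 365 days.
Jul 10, 1647 → Jul 10, 1648: 366 days (Feb 29, 1648 is in that span).
Jul 10, 1648 → Jul 10, 1649: 365 days.
Jul 10, 1649 → Jul 10, 1650: 365 days.
Jul 10, 1650 → Jul 10, 1651: 365 days.
Jul 10, 1651 → Jul 10, 1652: 366 days (Feb 29, 1652 is in that span).
Jul 10, 1652 → Jul 10, 1653: 365 days.
Jul 10, 1653 → Jul 10, 1654: 365 days.
Jul 10, 1654 → Jul 10, 1655: 365 days.
Jul 10, 1655 → Jul 10, 1656: 366 days (Feb 29, 1656 is in that span).
Jul 10, 1656 → Jul 10, 1657: 365 days.
Jul 10, 1657 → Jul 10, 1658: 365 days.
Jul 10, 1658 → Jul 10, 1659: 365 days.
Jul 10, 1659 → Jul 10, 1660: 366 days (Feb 29, 1660 is in that span).
Jul 10, 1660 → Jul 10, 1661: 365 days.
Jul 10, 1661 → Jul 10, 1662: 365 days.
Jul 10, 1662 → Jul 10, 1663: 365 days.
Jul 10, 1663 → Aug 10, 1663: 31 days (July has 31).
Aug 10, 1663 → Sep 10, 1663: 31 days (August has 31).
Sep 10, 1663 → Oct 10, 1663: 30 days (September has 30).
Oct 10, 1663 → Nov 10, 1663: 31 days (October has 31).
Nov 10, 1663 → Dec 10, 1663: 30 days (November has 30).
Dec 10, 1663 → Dec 20, 1663: 10 days.
Total: 7102 days.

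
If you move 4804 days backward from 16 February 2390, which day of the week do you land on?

Feb 16, 2390 is a Friday.
4804 mod 7 = 2, so 4804 days before a Friday is Friday − 2 = Wednesday.

Wednesday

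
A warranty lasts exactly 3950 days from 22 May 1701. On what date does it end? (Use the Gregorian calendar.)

March 15, 1712

+365 (one year) → May 22, 1702 (3585 left).
+365 (one year) → May 22, 1703 (3220 left).
+366 (one year; includes Feb 29, 1704) → May 22, 1704 (2854 left).
+365 (one year) → May 22, 1705 (2489 left).
+365 (one year) → May 22, 1706 (2124 left).
+365 (one year) → May 22, 1707 (1759 left).
+366 (one year; includes Feb 29, 1708) → May 22, 1708 (1393 left).
+365 (one year) → May 22, 1709 (1028 left).
+365 (one year) → May 22, 1710 (663 left).
+365 (one year) → May 22, 1711 (298 left).
May has 31 days: +10 → Jun 1, 1711 (288 left).
Jun has 30 days: +30 → Jul 1, 1711 (258 left).
Jul has 31 days: +31 → Aug 1, 1711 (227 left).
Aug has 31 days: +31 → Sep 1, 1711 (196 left).
Sep has 30 days: +30 → Oct 1, 1711 (166 left).
Oct has 31 days: +31 → Nov 1, 1711 (135 left).
Nov has 30 days: +30 → Dec 1, 1711 (105 left).
Dec has 31 days: +31 → Jan 1, 1712 (74 left).
Jan has 31 days: +31 → Feb 1, 1712 (43 left).
Feb has 29 days: +29 → Mar 1, 1712 (14 left).
+14 → Mar 15, 1712.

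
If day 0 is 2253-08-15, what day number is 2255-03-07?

Aug 15, 2253 → Aug 15, 2254: 365 days.
Aug 15, 2254 → Sep 15, 2254: 31 days (August has 31).
Sep 15, 2254 → Oct 15, 2254: 30 days (September has 30).
Oct 15, 2254 → Nov 15, 2254: 31 days (October has 31).
Nov 15, 2254 → Dec 15, 2254: 30 days (November has 30).
Dec 15, 2254 → Jan 15, 2255: 31 days (December has 31).
Jan 15, 2255 → Feb 15, 2255: 31 days (January has 31).
Feb 15, 2255 → Mar 7, 2255: 20 days.
Total: 569 days.

569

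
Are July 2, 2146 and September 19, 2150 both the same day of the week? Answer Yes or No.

Yes

From Jul 2, 2146 to Sep 19, 2150 is 1540 days.
1540 mod 7 = 0, so they are the same weekday.
(Jul 2, 2146 is a Saturday; Sep 19, 2150 is a Saturday.)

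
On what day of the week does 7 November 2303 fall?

Saturday

Doomsday rule: the anchor day for the 2300s is Wednesday. For year 03: 3÷12 = 0 r 3, and 3÷4 = 0, so 0+3+0 = 3.
Wednesday + 3 ≡ Saturday — that's 2303's doomsday.
In November the doomsday date is Nov 7.
Nov 7 is the doomsday itself: Saturday.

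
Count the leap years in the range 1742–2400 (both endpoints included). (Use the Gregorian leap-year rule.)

160

Multiples of 4 in [1742,2400]: 165.
Of those, multiples of 100: 7 (not leap unless ÷400).
Multiples of 400: 2.
Leap years = 165 − 7 + 2 = 160.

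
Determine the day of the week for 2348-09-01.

Wednesday

Doomsday rule: the anchor day for the 2300s is Wednesday. For year 48: 48÷12 = 4 r 0, and 0÷4 = 0, so 4+0+0 = 4.
Wednesday + 4 ≡ Sunday — that's 2348's doomsday.
In September the doomsday date is Sep 5.
Sep 1 is 4 days before Sep 5; 4 mod 7 = 4, so Sunday − 4 = Wednesday.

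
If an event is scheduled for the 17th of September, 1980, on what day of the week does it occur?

Wednesday

Doomsday rule: the anchor day for the 1900s is Wednesday. For year 80: 80÷12 = 6 r 8, and 8÷4 = 2, so 6+8+2 = 16.
Wednesday + 16 ≡ Friday — that's 1980's doomsday.
In September the doomsday date is Sep 5.
Sep 17 is 12 days after Sep 5; 12 mod 7 = 5, so Friday + 5 = Wednesday.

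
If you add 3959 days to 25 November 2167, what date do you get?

September 27, 2178

+366 (one year; includes Feb 29, 2168) → Nov 25, 2168 (3593 left).
+365 (one year) → Nov 25, 2169 (3228 left).
+365 (one year) → Nov 25, 2170 (2863 left).
+365 (one year) → Nov 25, 2171 (2498 left).
+366 (one year; includes Feb 29, 2172) → Nov 25, 2172 (2132 left).
+365 (one year) → Nov 25, 2173 (1767 left).
+365 (one year) → Nov 25, 2174 (1402 left).
+365 (one year) → Nov 25, 2175 (1037 left).
+366 (one year; includes Feb 29, 2176) → Nov 25, 2176 (671 left).
+365 (one year) → Nov 25, 2177 (306 left).
Nov has 30 days: +6 → Dec 1, 2177 (300 left).
Dec has 31 days: +31 → Jan 1, 2178 (269 left).
Jan has 31 days: +31 → Feb 1, 2178 (238 left).
Feb has 28 days: +28 → Mar 1, 2178 (210 left).
Mar has 31 days: +31 → Apr 1, 2178 (179 left).
Apr has 30 days: +30 → May 1, 2178 (149 left).
May has 31 days: +31 → Jun 1, 2178 (118 left).
Jun has 30 days: +30 → Jul 1, 2178 (88 left).
Jul has 31 days: +31 → Aug 1, 2178 (57 left).
Aug has 31 days: +31 → Sep 1, 2178 (26 left).
+26 → Sep 27, 2178.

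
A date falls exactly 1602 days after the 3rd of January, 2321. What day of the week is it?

Sunday

Jan 3, 2321 is a Monday.
1602 mod 7 = 6, so 1602 days after a Monday is Monday + 6 = Sunday.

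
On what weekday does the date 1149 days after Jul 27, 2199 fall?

First find the weekday of Jul 27, 2199. Doomsday rule: the anchor day for the 2100s is Sunday. For year 99: 99÷12 = 8 r 3, and 3÷4 = 0, so 8+3+0 = 11.
Sunday + 11 ≡ Thursday — that's 2199's doomsday.
In July the doomsday date is Jul 11.
Jul 27 is 16 days after Jul 11; 16 mod 7 = 2, so Thursday + 2 = Saturday.
1149 mod 7 = 1, so 1149 days after a Saturday is Saturday + 1 = Sunday.

Sunday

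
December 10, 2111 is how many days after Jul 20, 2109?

873

Jul 20, 2109 → Jul 20, 2110: 365 days.
Jul 20, 2110 → Jul 20, 2111: 365 days.
Jul 20, 2111 → Aug 20, 2111: 31 days (July has 31).
Aug 20, 2111 → Sep 20, 2111: 31 days (August has 31).
Sep 20, 2111 → Oct 20, 2111: 30 days (September has 30).
Oct 20, 2111 → Nov 20, 2111: 31 days (October has 31).
Nov 20, 2111 → Dec 10, 2111: 20 days.
Total: 873 days.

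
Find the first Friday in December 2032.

December 3, 2032

December 1, 2032 is a Wednesday.
The first Friday is therefore December 3 (2 days later).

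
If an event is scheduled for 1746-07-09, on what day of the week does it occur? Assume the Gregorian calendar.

Saturday

Doomsday rule: the anchor day for the 1700s is Sunday. For year 46: 46÷12 = 3 r 10, and 10÷4 = 2, so 3+10+2 = 15.
Sunday + 15 ≡ Monday — that's 1746's doomsday.
In July the doomsday date is Jul 11.
Jul 9 is 2 days before Jul 11; 2 mod 7 = 2, so Monday − 2 = Saturday.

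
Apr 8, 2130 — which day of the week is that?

January 1, 2130 is a Sunday.
Jan 1, 2130 → Feb 1, 2130: 31 days (January has 31).
Feb 1, 2130 → Mar 1, 2130: 28 days (February has 28).
Mar 1, 2130 → Apr 1, 2130: 31 days (March has 31).
Apr 1, 2130 → Apr 8, 2130: 7 days.
Total: 97 days.
97 mod 7 = 6, so Sunday + 6 = Saturday.

Saturday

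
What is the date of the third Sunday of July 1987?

July 19, 1987

July 1, 1987 is a Wednesday.
The first Sunday is therefore July 5 (4 days later).
The third Sunday is 5 + 2×7 = July 19.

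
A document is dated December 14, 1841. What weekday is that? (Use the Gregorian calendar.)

Tuesday

Doomsday rule: the anchor day for the 1800s is Friday. For year 41: 41÷12 = 3 r 5, and 5÷4 = 1, so 3+5+1 = 9.
Friday + 9 ≡ Sunday — that's 1841's doomsday.
In December the doomsday date is Dec 12.
Dec 14 is 2 days after Dec 12; 2 mod 7 = 2, so Sunday + 2 = Tuesday.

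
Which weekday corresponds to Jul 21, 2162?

Doomsday rule: the anchor day for the 2100s is Sunday. For year 62: 62÷12 = 5 r 2, and 2÷4 = 0, so 5+2+0 = 7.
Sunday + 7 ≡ Sunday — that's 2162's doomsday.
In July the doomsday date is Jul 11.
Jul 21 is 10 days after Jul 11; 10 mod 7 = 3, so Sunday + 3 = Wednesday.

Wednesday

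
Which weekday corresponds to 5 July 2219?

Monday

Doomsday rule: the anchor day for the 2200s is Friday. For year 19: 19÷12 = 1 r 7, and 7÷4 = 1, so 1+7+1 = 9.
Friday + 9 ≡ Sunday — that's 2219's doomsday.
In July the doomsday date is Jul 11.
Jul 5 is 6 days before Jul 11; 6 mod 7 = 6, so Sunday − 6 = Monday.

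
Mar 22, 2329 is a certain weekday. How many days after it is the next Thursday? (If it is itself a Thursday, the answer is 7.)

6

Mar 22, 2329 is a Friday.
From Friday to the next Thursday is 6 days.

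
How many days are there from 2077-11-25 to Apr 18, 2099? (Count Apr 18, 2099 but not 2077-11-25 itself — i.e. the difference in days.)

Nov 25, 2077 → Nov 25, 2078: 365 days.
Nov 25, 2078 → Nov 25, 2079: 365 days.
Nov 25, 2079 → Nov 25, 2080: 366 days (Feb 29, 2080 is in that span).
Nov 25, 2080 → Nov 25, 2081: 365 days.
Nov 25, 2081 → Nov 25, 2082: 365 days.
Nov 25, 2082 → Nov 25, 2083: 365 days.
Nov 25, 2083 → Nov 25, 2084: 366 days (Feb 29, 2084 is in that span).
Nov 25, 2084 → Nov 25, 2085: 365 days.
Nov 25, 2085 → Nov 25, 2086: 365 days.
Nov 25, 2086 → Nov 25, 2087: 365 days.
Nov 25, 2087 → Nov 25, 2088: 366 days (Feb 29, 2088 is in that span).
Nov 25, 2088 → Nov 25, 2089: 365 days.
Nov 25, 2089 → Nov 25, 2090: 365 days.
Nov 25, 2090 → Nov 25, 2091: 365 days.
Nov 25, 2091 → Nov 25, 2092: 366 days (Feb 29, 2092 is in that span).
Nov 25, 2092 → Nov 25, 2093: 365 days.
Nov 25, 2093 → Nov 25, 2094: 365 days.
Nov 25, 2094 → Nov 25, 2095: 365 days.
Nov 25, 2095 → Nov 25, 2096: 366 days (Feb 29, 2096 is in that span).
Nov 25, 2096 → Nov 25, 2097: 365 days.
Nov 25, 2097 → Nov 25, 2098: 365 days.
Nov 25, 2098 → Dec 25, 2098: 30 days (November has 30).
Dec 25, 2098 → Jan 25, 2099: 31 days (December has 31).
Jan 25, 2099 → Feb 25, 2099: 31 days (January has 31).
Feb 25, 2099 → Mar 25, 2099: 28 days (February has 28).
Mar 25, 2099 → Apr 18, 2099: 24 days.
Total: 7814 days.

7814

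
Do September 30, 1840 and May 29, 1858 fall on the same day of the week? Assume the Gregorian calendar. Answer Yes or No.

From Sep 30, 1840 to May 29, 1858 is 6450 days.
6450 mod 7 = 3, so they are different weekdays.
(Sep 30, 1840 is a Wednesday; May 29, 1858 is a Saturday.)

No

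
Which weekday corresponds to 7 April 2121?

Monday

Doomsday rule: the anchor day for the 2100s is Sunday. For year 21: 21÷12 = 1 r 9, and 9÷4 = 2, so 1+9+2 = 12.
Sunday + 12 ≡ Friday — that's 2121's doomsday.
In April the doomsday date is Apr 4.
Apr 7 is 3 days after Apr 4; 3 mod 7 = 3, so Friday + 3 = Monday.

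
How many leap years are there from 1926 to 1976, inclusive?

Multiples of 4 in [1926,1976]: 13.
Of those, multiples of 100: 0 (not leap unless ÷400).
Multiples of 400: 0.
Leap years = 13 − 0 + 0 = 13.

13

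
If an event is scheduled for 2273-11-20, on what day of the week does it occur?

Thursday

Doomsday rule: the anchor day for the 2200s is Friday. For year 73: 73÷12 = 6 r 1, and 1÷4 = 0, so 6+1+0 = 7.
Friday + 7 ≡ Friday — that's 2273's doomsday.
In November the doomsday date is Nov 7.
Nov 20 is 13 days after Nov 7; 13 mod 7 = 6, so Friday + 6 = Thursday.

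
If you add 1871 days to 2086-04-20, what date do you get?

June 4, 2091

+365 (one year) → Apr 20, 2087 (1506 left).
+366 (one year; includes Feb 29, 2088) → Apr 20, 2088 (1140 left).
+365 (one year) → Apr 20, 2089 (775 left).
+365 (one year) → Apr 20, 2090 (410 left).
+365 (one year) → Apr 20, 2091 (45 left).
Apr has 30 days: +11 → May 1, 2091 (34 left).
May has 31 days: +31 → Jun 1, 2091 (3 left).
+3 → Jun 4, 2091.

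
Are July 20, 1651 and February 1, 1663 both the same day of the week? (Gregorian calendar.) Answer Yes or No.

From Jul 20, 1651 to Feb 1, 1663 is 4214 days.
4214 mod 7 = 0, so they are the same weekday.
(Jul 20, 1651 is a Thursday; Feb 1, 1663 is a Thursday.)

Yes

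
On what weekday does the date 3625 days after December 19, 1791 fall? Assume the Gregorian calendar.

Dec 19, 1791 is a Monday.
3625 mod 7 = 6, so 3625 days after a Monday is Monday + 6 = Sunday.

Sunday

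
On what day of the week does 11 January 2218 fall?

January 1, 2218 is a Thursday.
Jan 1, 2218 → Jan 11, 2218: 10 days.
Total: 10 days.
10 mod 7 = 3, so Thursday + 3 = Sunday.

Sunday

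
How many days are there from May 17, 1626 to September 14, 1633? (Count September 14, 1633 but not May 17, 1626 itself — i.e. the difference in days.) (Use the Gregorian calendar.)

2677

May 17, 1626 → May 17, 1627: 365 days.
May 17, 1627 → May 17, 1628: 366 days (Feb 29, 1628 is in that span).
May 17, 1628 → May 17, 1629: 365 days.
May 17, 1629 → May 17, 1630: 365 days.
May 17, 1630 → May 17, 1631: 365 days.
May 17, 1631 → May 17, 1632: 366 days (Feb 29, 1632 is in that span).
May 17, 1632 → May 17, 1633: 365 days.
May 17, 1633 → Jun 17, 1633: 31 days (May has 31).
Jun 17, 1633 → Jul 17, 1633: 30 days (June has 30).
Jul 17, 1633 → Aug 17, 1633: 31 days (July has 31).
Aug 17, 1633 → Sep 14, 1633: 28 days.
Total: 2677 days.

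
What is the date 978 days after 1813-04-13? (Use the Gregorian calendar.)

+365 (one year) → Apr 13, 1814 (613 left).
+365 (one year) → Apr 13, 1815 (248 left).
Apr has 30 days: +18 → May 1, 1815 (230 left).
May has 31 days: +31 → Jun 1, 1815 (199 left).
Jun has 30 days: +30 → Jul 1, 1815 (169 left).
Jul has 31 days: +31 → Aug 1, 1815 (138 left).
Aug has 31 days: +31 → Sep 1, 1815 (107 left).
Sep has 30 days: +30 → Oct 1, 1815 (77 left).
Oct has 31 days: +31 → Nov 1, 1815 (46 left).
Nov has 30 days: +30 → Dec 1, 1815 (16 left).
+16 → Dec 17, 1815.

December 17, 1815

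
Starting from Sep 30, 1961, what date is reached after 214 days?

Sep has 30 days: +1 → Oct 1, 1961 (213 left).
Oct has 31 days: +31 → Nov 1, 1961 (182 left).
Nov has 30 days: +30 → Dec 1, 1961 (152 left).
Dec has 31 days: +31 → Jan 1, 1962 (121 left).
Jan has 31 days: +31 → Feb 1, 1962 (90 left).
Feb has 28 days: +28 → Mar 1, 1962 (62 left).
Mar has 31 days: +31 → Apr 1, 1962 (31 left).
Apr has 30 days: +30 → May 1, 1962 (1 left).
+1 → May 2, 1962.

May 2, 1962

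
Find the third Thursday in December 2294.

December 20, 2294

December 1, 2294 is a Saturday.
The first Thursday is therefore December 6 (5 days later).
The third Thursday is 6 + 2×7 = December 20.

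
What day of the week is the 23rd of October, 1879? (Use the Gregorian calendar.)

Thursday

Doomsday rule: the anchor day for the 1800s is Friday. For year 79: 79÷12 = 6 r 7, and 7÷4 = 1, so 6+7+1 = 14.
Friday + 14 ≡ Friday — that's 1879's doomsday.
In October the doomsday date is Oct 10.
Oct 23 is 13 days after Oct 10; 13 mod 7 = 6, so Friday + 6 = Thursday.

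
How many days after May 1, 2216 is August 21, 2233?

6321

May 1, 2216 → May 1, 2217: 365 days.
May 1, 2217 → May 1, 2218: 365 days.
May 1, 2218 → May 1, 2219: 365 days.
May 1, 2219 → May 1, 2220: 366 days (Feb 29, 2220 is in that span).
May 1, 2220 → May 1, 2221: 365 days.
May 1, 2221 → May 1, 2222: 365 days.
May 1, 2222 → May 1, 2223: 365 days.
May 1, 2223 → May 1, 2224: 366 days (Feb 29, 2224 is in that span).
May 1, 2224 → May 1, 2225: 365 days.
May 1, 2225 → May 1, 2226: 365 days.
May 1, 2226 → May 1, 2227: 365 days.
May 1, 2227 → May 1, 2228: 366 days (Feb 29, 2228 is in that span).
May 1, 2228 → May 1, 2229: 365 days.
May 1, 2229 → May 1, 2230: 365 days.
May 1, 2230 → May 1, 2231: 365 days.
May 1, 2231 → May 1, 2232: 366 days (Feb 29, 2232 is in that span).
May 1, 2232 → May 1, 2233: 365 days.
May 1, 2233 → Jun 1, 2233: 31 days (May has 31).
Jun 1, 2233 → Jul 1, 2233: 30 days (June has 30).
Jul 1, 2233 → Aug 1, 2233: 31 days (July has 31).
Aug 1, 2233 → Aug 21, 2233: 20 days.
Total: 6321 days.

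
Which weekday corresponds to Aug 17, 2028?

Doomsday rule: the anchor day for the 2000s is Tuesday. For year 28: 28÷12 = 2 r 4, and 4÷4 = 1, so 2+4+1 = 7.
Tuesday + 7 ≡ Tuesday — that's 2028's doomsday.
In August the doomsday date is Aug 8.
Aug 17 is 9 days after Aug 8; 9 mod 7 = 2, so Tuesday + 2 = Thursday.

Thursday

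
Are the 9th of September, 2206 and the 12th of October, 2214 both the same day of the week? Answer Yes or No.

From Sep 9, 2206 to Oct 12, 2214 is 2955 days.
2955 mod 7 = 1, so they are different weekdays.
(Sep 9, 2206 is a Tuesday; Oct 12, 2214 is a Wednesday.)

No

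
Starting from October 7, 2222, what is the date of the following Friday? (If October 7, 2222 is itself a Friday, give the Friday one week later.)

Oct 7, 2222 is a Monday.
From Monday to the next Friday is 4 days.
Oct 7, 2222 + 4 = Oct 11, 2222.

October 11, 2222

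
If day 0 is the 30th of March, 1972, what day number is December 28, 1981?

3560

Mar 30, 1972 → Mar 30, 1973: 365 days.
Mar 30, 1973 → Mar 30, 1974: 365 days.
Mar 30, 1974 → Mar 30, 1975: 365 days.
Mar 30, 1975 → Mar 30, 1976: 366 days (Feb 29, 1976 is in that span).
Mar 30, 1976 → Mar 30, 1977: 365 days.
Mar 30, 1977 → Mar 30, 1978: 365 days.
Mar 30, 1978 → Mar 30, 1979: 365 days.
Mar 30, 1979 → Mar 30, 1980: 366 days (Feb 29, 1980 is in that span).
Mar 30, 1980 → Mar 30, 1981: 365 days.
Mar 30, 1981 → Apr 30, 1981: 31 days (March has 31).
Apr 30, 1981 → May 30, 1981: 30 days (April has 30).
May 30, 1981 → Jun 30, 1981: 31 days (May has 31).
Jun 30, 1981 → Jul 30, 1981: 30 days (June has 30).
Jul 30, 1981 → Aug 30, 1981: 31 days (July has 31).
Aug 30, 1981 → Sep 30, 1981: 31 days (August has 31).
Sep 30, 1981 → Oct 30, 1981: 30 days (September has 30).
Oct 30, 1981 → Nov 30, 1981: 31 days (October has 31).
Nov 30, 1981 → Dec 28, 1981: 28 days.
Total: 3560 days.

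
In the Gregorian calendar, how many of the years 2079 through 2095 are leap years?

Multiples of 4 in [2079,2095]: 4.
Of those, multiples of 100: 0 (not leap unless ÷400).
Multiples of 400: 0.
Leap years = 4 − 0 + 0 = 4.

4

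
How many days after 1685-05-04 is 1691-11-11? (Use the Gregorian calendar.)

May 4, 1685 → May 4, 1686: 365 days.
May 4, 1686 → May 4, 1687: 365 days.
May 4, 1687 → May 4, 1688: 366 days (Feb 29, 1688 is in that span).
May 4, 1688 → May 4, 1689: 365 days.
May 4, 1689 → May 4, 1690: 365 days.
May 4, 1690 → May 4, 1691: 365 days.
May 4, 1691 → Jun 4, 1691: 31 days (May has 31).
Jun 4, 1691 → Jul 4, 1691: 30 days (June has 30).
Jul 4, 1691 → Aug 4, 1691: 31 days (July has 31).
Aug 4, 1691 → Sep 4, 1691: 31 days (August has 31).
Sep 4, 1691 → Oct 4, 1691: 30 days (September has 30).
Oct 4, 1691 → Nov 4, 1691: 31 days (October has 31).
Nov 4, 1691 → Nov 11, 1691: 7 days.
Total: 2382 days.

2382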